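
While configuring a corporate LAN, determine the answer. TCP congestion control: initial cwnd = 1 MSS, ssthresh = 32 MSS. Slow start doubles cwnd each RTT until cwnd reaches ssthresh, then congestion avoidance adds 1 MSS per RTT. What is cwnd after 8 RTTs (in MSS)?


RTT 0: cwnd = 1 MSS (initial)
RTT 1: cwnd = 2 MSS (slow start, doubled)
RTT 2: cwnd = 4 MSS (slow start, doubled)
RTT 3: cwnd = 8 MSS (slow start, doubled)
RTT 4: cwnd = 16 MSS (slow start, doubled)
RTT 5: cwnd = 32 MSS (slow start, doubled)
RTT 6: cwnd = 33 MSS (congestion avoidance, +1)
RTT 7: cwnd = 34 MSS (congestion avoidance, +1)
RTT 8: cwnd = 35 MSS (congestion avoidance, +1)

35


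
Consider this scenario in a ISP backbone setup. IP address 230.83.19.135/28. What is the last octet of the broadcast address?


Given: IP = 230.83.19.135, prefix = /28
Host bits = 32 - 28 = 4
Network last octet = 135 AND mask = 128
Host part size = 2^4 - 1 = 15
Broadcast last octet = 128 OR 15 = 143

143


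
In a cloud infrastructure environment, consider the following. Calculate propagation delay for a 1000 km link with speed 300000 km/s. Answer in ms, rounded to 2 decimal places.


Given: distance = 1000 km, speed = 300000 km/s
Delay = distance / speed = 1000 / 300000 seconds
Delay in ms = 1000 * 1000 / 300000
Delay = 3.3333 ms
Rounded to 2 dp = 3.33 ms

3.33


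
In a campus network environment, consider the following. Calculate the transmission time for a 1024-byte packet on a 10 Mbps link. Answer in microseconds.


Given: packet = 1024 bytes, bandwidth = 10 Mbps
Packet in bits = 1024 * 8 = 8192 bits
Bandwidth = 10 * 10^6 = 10000000 bps
Time = 8192 / 10000000 seconds
Time in us = 8192 * 10^6 / 10000000 = 819.2

819.2


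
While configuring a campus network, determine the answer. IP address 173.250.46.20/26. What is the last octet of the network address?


Given: IP = 173.250.46.20, prefix = /26
Subnet mask = 255.255.255.192
Last octet of IP: 20
Last octet of mask: 192
Network last octet = 20 AND 192 = 0

0


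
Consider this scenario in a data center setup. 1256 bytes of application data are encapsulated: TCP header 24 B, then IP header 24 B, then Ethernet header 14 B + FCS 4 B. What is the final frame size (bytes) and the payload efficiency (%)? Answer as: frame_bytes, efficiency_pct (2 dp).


TCP segment = 1256 + 24 = 1280 B
IP packet = 1280 + 24 = 1304 B
Ethernet frame = 1304 + 14 + 4 = 1322 B
Efficiency = app / frame = 1256 / 1322 = 0.950076 = 95.0076% -> 95.01% (2 dp)

1322, 95.01


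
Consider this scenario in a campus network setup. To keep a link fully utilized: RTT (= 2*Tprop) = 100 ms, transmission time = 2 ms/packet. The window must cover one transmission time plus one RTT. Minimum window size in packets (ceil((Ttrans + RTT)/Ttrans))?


Given: Ttrans = 2 ms, RTT = 100 ms (= 2 * Tprop, Tprop = 50 ms)
Time until first ACK returns = Ttrans + RTT = 2 + 100 = 102 ms
Need W * Ttrans >= Ttrans + RTT  ->  W >= (Ttrans + RTT) / Ttrans
(Ttrans + RTT) / Ttrans = 102 / 2 = 51
W_min = ceil(51) = 51

51


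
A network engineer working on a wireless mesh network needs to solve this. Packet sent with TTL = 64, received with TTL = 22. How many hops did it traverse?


Given: initial TTL = 64, received TTL = 22
Hops = initial TTL - received TTL
Hops = 64 - 22 = 42

42


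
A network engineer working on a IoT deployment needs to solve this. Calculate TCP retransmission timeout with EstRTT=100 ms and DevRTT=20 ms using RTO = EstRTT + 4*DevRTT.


Given: EstRTT = 100 ms, DevRTT = 20 ms
Timeout = EstRTT + 4 * DevRTT
4 * DevRTT = 4 * 20 = 80
Timeout = 100 + 80 = 180 ms

180


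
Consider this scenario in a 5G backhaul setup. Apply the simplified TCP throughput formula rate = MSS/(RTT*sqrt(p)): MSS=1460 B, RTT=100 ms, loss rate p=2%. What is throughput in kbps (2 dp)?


Given: MSS = 1460 bytes, RTT = 100 ms, loss = 2%
RTT in seconds = 100 / 1000 = 0.1
Loss rate = 2% = 0.02
sqrt(loss) = sqrt(0.02) = 0.141421356237
Throughput (bytes/s) = 1460 / (0.1 * 0.141421356237) = 103237.5901
Throughput (kbps) = 103237.5901 * 8 / 1000 = 825.900720 -> 825.90 kbps (2 dp)

825.90


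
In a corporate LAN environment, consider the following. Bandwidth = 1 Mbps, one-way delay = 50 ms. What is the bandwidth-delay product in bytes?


Given: bandwidth = 1 Mbps, delay = 50 ms
BDP in bits = 1 * 10^6 * 50 / 1000
BDP in bits = 50000
BDP in bytes = 50000 / 8 = 6250

6250


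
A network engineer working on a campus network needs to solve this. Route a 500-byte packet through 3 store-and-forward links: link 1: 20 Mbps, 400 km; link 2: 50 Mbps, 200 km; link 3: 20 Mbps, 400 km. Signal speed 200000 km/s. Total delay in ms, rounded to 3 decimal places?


Packet = 500 bytes = 4000 bits. Store-and-forward: sum (t_trans + t_prop) per link.
Link 1: t_trans = 4000/(20*10^6) s = 0.2000 ms; t_prop = 400/200000 s = 2.0000 ms; subtotal = 2.2000 ms
Link 2: t_trans = 4000/(50*10^6) s = 0.0800 ms; t_prop = 200/200000 s = 1.0000 ms; subtotal = 1.0800 ms
Link 3: t_trans = 4000/(20*10^6) s = 0.2000 ms; t_prop = 400/200000 s = 2.0000 ms; subtotal = 2.2000 ms
End-to-end = 2.2000 + 1.0800 + 2.2000 = 5.4800 ms -> 5.480 ms (3 dp)

5.480


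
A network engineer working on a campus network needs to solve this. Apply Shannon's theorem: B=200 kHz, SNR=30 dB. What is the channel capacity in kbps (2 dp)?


Given: B = 200 kHz, SNR = 30 dB
SNR linear = 10^(30/10) = 1000
1 + SNR = 1001
log2(1001) = 9.9672262588
C = 200 * 1000 * 9.9672262588 = 1993445.2518 bps
C = 1993.445252 kbps -> 1993.45 kbps (2 dp)

1993.45


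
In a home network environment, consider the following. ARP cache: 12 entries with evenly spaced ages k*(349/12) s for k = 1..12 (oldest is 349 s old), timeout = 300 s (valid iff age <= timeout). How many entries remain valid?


Ages are k * 349/12 s for k = 1..12 (spacing = 29.0833 s).
Entry k is valid iff k * 349/12 <= 300 iff k <= 12 * 300 / 349 = 10.3152
n_valid = floor(10.3152) = 10
(n_stale = 12 - 10 = 2)

10


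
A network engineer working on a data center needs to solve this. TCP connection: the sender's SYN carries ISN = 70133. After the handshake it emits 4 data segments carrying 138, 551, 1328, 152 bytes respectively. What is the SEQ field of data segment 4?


The SYN occupies sequence number ISN = 70133, so the first data byte is ISN + 1 = 70134.
SEQ of data segment i = (ISN + 1) + sum of payload sizes of segments 1..i-1.
Segment 1: SEQ = 70134, payload = 138 bytes
Segment 2: SEQ = 70272, payload = 551 bytes
Segment 3: SEQ = 70823, payload = 1328 bytes
Segment 4: SEQ = 72151, payload = 152 bytes
SEQ of segment 4 = 70134 + 138 + 551 + 1328 = 72151

72151


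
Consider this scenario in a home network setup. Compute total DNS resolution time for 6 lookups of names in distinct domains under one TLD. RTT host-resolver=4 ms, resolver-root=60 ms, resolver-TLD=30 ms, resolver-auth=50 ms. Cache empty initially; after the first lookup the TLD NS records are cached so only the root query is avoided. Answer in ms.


Lookup 1 (cold cache): local + root + TLD + auth = 4 + 60 + 30 + 50 = 144 ms
Lookups 2..6 (TLD NS cached -> skip root; new domain -> still ask TLD and auth): local + TLD + auth = 4 + 30 + 50 = 84 ms each
Remaining 5 lookups: 5 * 84 = 420 ms
Total = 144 + 420 = 564 ms

564


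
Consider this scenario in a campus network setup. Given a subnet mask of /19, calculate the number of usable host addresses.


Given: subnet mask /19
Host bits = 32 - 19 = 13
Total addresses = 2^13 = 8192
Usable hosts = 8192 - 2 (network + broadcast) = 8190

8190


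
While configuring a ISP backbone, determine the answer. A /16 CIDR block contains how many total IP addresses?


Given: CIDR prefix /16
Host bits = 32 - 16 = 16
Total addresses = 2^16 = 65536

65536


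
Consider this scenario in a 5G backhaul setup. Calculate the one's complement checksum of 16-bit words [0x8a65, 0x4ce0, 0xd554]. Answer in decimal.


Given words: [0x8a65, 0x4ce0, 0xd554]
Step 1: Sum all words
Raw sum = 35429 + 19680 + 54612 = 109721
Step 2: Fold carry: (44185 + 1) = 44186
One's complement = ~44186 & 0xFFFF = 21349

21349


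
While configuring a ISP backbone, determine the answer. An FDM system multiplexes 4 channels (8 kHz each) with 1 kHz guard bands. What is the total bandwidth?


Given: 4 channels, 8 kHz each, guard = 1 kHz
Channel bandwidth = 4 * 8 = 32 kHz
Guard bands = 3 gaps * 1 kHz = 3 kHz
Total = 32 + 3 = 35 kHz

35


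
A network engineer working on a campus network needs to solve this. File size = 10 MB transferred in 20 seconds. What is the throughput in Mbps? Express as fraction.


Given: file = 10 MB, time = 20 s
File in Mb = 10 * 8 = 80 Mb
Throughput = 80 / 20 Mbps
Throughput = 4 Mbps

4


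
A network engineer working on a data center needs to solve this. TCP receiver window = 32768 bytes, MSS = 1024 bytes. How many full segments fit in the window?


Given: RWND = 32768 bytes, MSS = 1024 bytes
Full segments = floor(RWND / MSS)
Full segments = floor(32768 / 1024)
Full segments = floor(32.0) = 32

32


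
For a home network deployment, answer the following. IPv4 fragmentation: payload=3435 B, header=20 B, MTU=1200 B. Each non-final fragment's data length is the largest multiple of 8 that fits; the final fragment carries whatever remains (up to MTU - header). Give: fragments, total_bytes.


Max data per non-final fragment = floor((MTU - header)/8)*8 = floor((1200 - 20)/8)*8 = floor(1180/8)*8 = 1176 B
Final fragment needs no 8-byte alignment: it can carry up to MTU - header = 1180 B
Non-final fragments needed = ceil((payload - 1180) / 1176) = ceil(2255/1176) = ceil(1.9175) = 2
Number of fragments = 2 + 1 = 3
Fragment sizes (data): 2 * 1176 B + 1083 B (last, 1083 <= 1180 OK)
Total bytes sent = payload + n_frags * header = 3435 + 3*20 = 3435 + 60 = 3495 B

3, 3495


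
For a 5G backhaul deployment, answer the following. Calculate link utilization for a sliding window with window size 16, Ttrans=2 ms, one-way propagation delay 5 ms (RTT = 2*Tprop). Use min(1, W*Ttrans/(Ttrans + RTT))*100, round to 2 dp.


Given: W = 16, Ttrans = 2 ms, RTT = 10 ms (= 2 * Tprop, Tprop = 5 ms)
Cycle time = Ttrans + RTT = 2 + 10 = 12 ms (first packet sent until its ACK returns)
W * Ttrans = 16 * 2 = 32 ms of sending per cycle
W * Ttrans / (Ttrans + RTT) = 32 / 12 = 2.666667
U = min(1, 2.666667) = 1.000000
U% = 100.00%

100.00


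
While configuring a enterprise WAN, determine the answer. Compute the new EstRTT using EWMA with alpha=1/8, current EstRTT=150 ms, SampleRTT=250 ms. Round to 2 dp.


Given: EstRTT = 150 ms, SampleRTT = 250 ms, alpha = 1/8
New EstRTT = (1 - alpha) * EstRTT + alpha * SampleRTT
(7/8) * 150 = 131.25
(1/8) * 250 = 31.25
New EstRTT = 131.25 + 31.25 = 162.5 ms -> 162.50 ms (2 dp)

162.50


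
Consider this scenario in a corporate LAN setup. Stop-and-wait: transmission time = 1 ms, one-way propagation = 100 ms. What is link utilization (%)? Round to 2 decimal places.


Given: Ttrans = 1 ms, Tprop = 100 ms
RTT = 2 * Tprop = 2 * 100 = 200 ms
U = Ttrans / (Ttrans + RTT)
U = 1 / (1 + 200)
U = 1 / 201 = 0.004975
U% = 0.50%

0.50


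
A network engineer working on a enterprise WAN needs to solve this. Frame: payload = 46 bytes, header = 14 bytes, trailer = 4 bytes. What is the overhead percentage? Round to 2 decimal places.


Given: payload = 46 B, header = 14 B, trailer = 4 B
Overhead bytes = header + trailer = 14 + 4 = 18
Total frame = payload + overhead = 46 + 18 = 64
Overhead % = 18 / 64 * 100 = 28.1250% -> 28.13% (2 dp)

28.13


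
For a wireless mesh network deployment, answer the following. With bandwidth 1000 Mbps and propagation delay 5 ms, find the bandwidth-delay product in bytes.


Given: bandwidth = 1000 Mbps, delay = 5 ms
BDP in bits = 1000 * 10^6 * 5 / 1000
BDP in bits = 5000000
BDP in bytes = 5000000 / 8 = 625000

625000


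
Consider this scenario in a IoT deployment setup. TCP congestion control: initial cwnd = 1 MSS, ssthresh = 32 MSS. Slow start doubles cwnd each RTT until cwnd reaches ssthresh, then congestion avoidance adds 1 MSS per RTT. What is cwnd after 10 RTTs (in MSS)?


RTT 0: cwnd = 1 MSS (initial)
RTT 1: cwnd = 2 MSS (slow start, doubled)
RTT 2: cwnd = 4 MSS (slow start, doubled)
RTT 3: cwnd = 8 MSS (slow start, doubled)
RTT 4: cwnd = 16 MSS (slow start, doubled)
RTT 5: cwnd = 32 MSS (slow start, doubled)
RTT 6: cwnd = 33 MSS (congestion avoidance, +1)
RTT 7: cwnd = 34 MSS (congestion avoidance, +1)
RTT 8: cwnd = 35 MSS (congestion avoidance, +1)
RTT 9: cwnd = 36 MSS (congestion avoidance, +1)
RTT 10: cwnd = 37 MSS (congestion avoidance, +1)

37


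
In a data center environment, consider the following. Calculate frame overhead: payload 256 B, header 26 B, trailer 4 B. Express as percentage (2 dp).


Given: payload = 256 B, header = 26 B, trailer = 4 B
Overhead bytes = header + trailer = 26 + 4 = 30
Total frame = payload + overhead = 256 + 30 = 286
Overhead % = 30 / 286 * 100 = 10.4895% -> 10.49% (2 dp)

10.49


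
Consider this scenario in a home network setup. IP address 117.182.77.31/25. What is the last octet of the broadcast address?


Given: IP = 117.182.77.31, prefix = /25
Host bits = 32 - 25 = 7
Network last octet = 31 AND mask = 0
Host part size = 2^7 - 1 = 127
Broadcast last octet = 0 OR 127 = 127

127


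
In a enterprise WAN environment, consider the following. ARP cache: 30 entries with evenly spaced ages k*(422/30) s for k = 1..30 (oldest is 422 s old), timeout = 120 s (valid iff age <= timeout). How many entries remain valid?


Ages are k * 422/30 s for k = 1..30 (spacing = 14.0667 s).
Entry k is valid iff k * 422/30 <= 120 iff k <= 30 * 120 / 422 = 8.5308
n_valid = floor(8.5308) = 8
(n_stale = 30 - 8 = 22)

8


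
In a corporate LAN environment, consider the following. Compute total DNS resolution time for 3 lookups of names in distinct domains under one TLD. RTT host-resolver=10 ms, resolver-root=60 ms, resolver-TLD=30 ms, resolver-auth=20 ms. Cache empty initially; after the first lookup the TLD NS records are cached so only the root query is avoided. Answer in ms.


Lookup 1 (cold cache): local + root + TLD + auth = 10 + 60 + 30 + 20 = 120 ms
Lookups 2..3 (TLD NS cached -> skip root; new domain -> still ask TLD and auth): local + TLD + auth = 10 + 30 + 20 = 60 ms each
Remaining 2 lookups: 2 * 60 = 120 ms
Total = 120 + 120 = 240 ms

240


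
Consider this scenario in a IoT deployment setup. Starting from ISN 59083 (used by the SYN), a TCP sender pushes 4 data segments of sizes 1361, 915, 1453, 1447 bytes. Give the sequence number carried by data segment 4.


The SYN occupies sequence number ISN = 59083, so the first data byte is ISN + 1 = 59084.
SEQ of data segment i = (ISN + 1) + sum of payload sizes of segments 1..i-1.
Segment 1: SEQ = 59084, payload = 1361 bytes
Segment 2: SEQ = 60445, payload = 915 bytes
Segment 3: SEQ = 61360, payload = 1453 bytes
Segment 4: SEQ = 62813, payload = 1447 bytes
SEQ of segment 4 = 59084 + 1361 + 915 + 1453 = 62813

62813


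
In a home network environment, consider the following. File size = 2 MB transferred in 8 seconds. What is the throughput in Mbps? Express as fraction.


Given: file = 2 MB, time = 8 s
File in Mb = 2 * 8 = 16 Mb
Throughput = 16 / 8 Mbps
Throughput = 2 Mbps

2


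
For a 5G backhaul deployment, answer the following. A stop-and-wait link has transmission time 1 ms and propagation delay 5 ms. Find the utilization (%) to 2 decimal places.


Given: Ttrans = 1 ms, Tprop = 5 ms
RTT = 2 * Tprop = 2 * 5 = 10 ms
U = Ttrans / (Ttrans + RTT)
U = 1 / (1 + 10)
U = 1 / 11 = 0.090909
U% = 9.09%

9.09


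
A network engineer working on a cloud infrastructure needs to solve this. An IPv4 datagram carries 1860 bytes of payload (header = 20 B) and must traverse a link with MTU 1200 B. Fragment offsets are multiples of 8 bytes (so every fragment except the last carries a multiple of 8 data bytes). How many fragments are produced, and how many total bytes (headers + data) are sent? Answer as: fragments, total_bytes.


Max data per non-final fragment = floor((MTU - header)/8)*8 = floor((1200 - 20)/8)*8 = floor(1180/8)*8 = 1176 B
Final fragment needs no 8-byte alignment: it can carry up to MTU - header = 1180 B
Non-final fragments needed = ceil((payload - 1180) / 1176) = ceil(680/1176) = ceil(0.5782) = 1
Number of fragments = 1 + 1 = 2
Fragment sizes (data): 1 * 1176 B + 684 B (last, 684 <= 1180 OK)
Total bytes sent = payload + n_frags * header = 1860 + 2*20 = 1860 + 40 = 1900 B

2, 1900


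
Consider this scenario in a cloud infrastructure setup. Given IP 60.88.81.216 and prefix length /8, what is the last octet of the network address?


Given: IP = 60.88.81.216, prefix = /8
Subnet mask = 255.0.0.0
Last octet of IP: 216
Last octet of mask: 0
Network last octet = 216 AND 0 = 0

0


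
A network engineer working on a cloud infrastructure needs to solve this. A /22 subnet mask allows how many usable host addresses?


Given: subnet mask /22
Host bits = 32 - 22 = 10
Total addresses = 2^10 = 1024
Usable hosts = 1024 - 2 (network + broadcast) = 1022

1022


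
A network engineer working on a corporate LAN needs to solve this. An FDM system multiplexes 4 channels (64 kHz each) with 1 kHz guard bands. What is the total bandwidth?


Given: 4 channels, 64 kHz each, guard = 1 kHz
Channel bandwidth = 4 * 64 = 256 kHz
Guard bands = 3 gaps * 1 kHz = 3 kHz
Total = 256 + 3 = 259 kHz

259


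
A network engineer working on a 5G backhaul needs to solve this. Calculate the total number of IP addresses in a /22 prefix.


Given: CIDR prefix /22
Host bits = 32 - 22 = 10
Total addresses = 2^10 = 1024

1024


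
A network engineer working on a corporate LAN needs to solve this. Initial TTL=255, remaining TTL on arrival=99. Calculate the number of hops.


Given: initial TTL = 255, received TTL = 99
Hops = initial TTL - received TTL
Hops = 255 - 99 = 156

156


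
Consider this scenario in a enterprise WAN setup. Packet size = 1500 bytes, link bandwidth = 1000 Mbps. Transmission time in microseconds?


Given: packet = 1500 bytes, bandwidth = 1000 Mbps
Packet in bits = 1500 * 8 = 12000 bits
Bandwidth = 1000 * 10^6 = 1000000000 bps
Time = 12000 / 1000000000 seconds
Time in us = 12000 * 10^6 / 1000000000 = 12

12


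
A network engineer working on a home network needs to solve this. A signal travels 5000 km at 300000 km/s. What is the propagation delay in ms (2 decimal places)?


Given: distance = 5000 km, speed = 300000 km/s
Delay = distance / speed = 5000 / 300000 seconds
Delay in ms = 5000 * 1000 / 300000
Delay = 16.6667 ms
Rounded to 2 dp = 16.67 ms

16.67


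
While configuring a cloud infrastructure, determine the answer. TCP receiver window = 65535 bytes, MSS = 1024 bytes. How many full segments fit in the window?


Given: RWND = 65535 bytes, MSS = 1024 bytes
Full segments = floor(RWND / MSS)
Full segments = floor(65535 / 1024)
Full segments = floor(63.999) = 63

63


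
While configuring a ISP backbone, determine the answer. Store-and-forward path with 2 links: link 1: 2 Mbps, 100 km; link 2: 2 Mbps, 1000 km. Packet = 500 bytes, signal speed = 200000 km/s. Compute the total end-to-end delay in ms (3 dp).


Packet = 500 bytes = 4000 bits. Store-and-forward: sum (t_trans + t_prop) per link.
Link 1: t_trans = 4000/(2*10^6) s = 2.0000 ms; t_prop = 100/200000 s = 0.5000 ms; subtotal = 2.5000 ms
Link 2: t_trans = 4000/(2*10^6) s = 2.0000 ms; t_prop = 1000/200000 s = 5.0000 ms; subtotal = 7.0000 ms
End-to-end = 2.5000 + 7.0000 = 9.5000 ms -> 9.500 ms (3 dp)

9.500


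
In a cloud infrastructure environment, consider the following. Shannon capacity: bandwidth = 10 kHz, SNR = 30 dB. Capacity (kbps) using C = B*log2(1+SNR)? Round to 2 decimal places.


Given: B = 10 kHz, SNR = 30 dB
SNR linear = 10^(30/10) = 1000
1 + SNR = 1001
log2(1001) = 9.9672262588
C = 10 * 1000 * 9.9672262588 = 99672.2626 bps
C = 99.672263 kbps -> 99.67 kbps (2 dp)

99.67


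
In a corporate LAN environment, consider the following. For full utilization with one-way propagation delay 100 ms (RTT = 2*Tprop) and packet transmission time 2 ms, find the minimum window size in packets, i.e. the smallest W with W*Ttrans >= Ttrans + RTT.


Given: Ttrans = 2 ms, RTT = 200 ms (= 2 * Tprop, Tprop = 100 ms)
Time until first ACK returns = Ttrans + RTT = 2 + 200 = 202 ms
Need W * Ttrans >= Ttrans + RTT  ->  W >= (Ttrans + RTT) / Ttrans
(Ttrans + RTT) / Ttrans = 202 / 2 = 101
W_min = ceil(101) = 101

101


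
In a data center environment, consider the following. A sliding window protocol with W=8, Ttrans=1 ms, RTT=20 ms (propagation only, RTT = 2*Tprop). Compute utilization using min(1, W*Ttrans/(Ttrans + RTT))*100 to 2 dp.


Given: W = 8, Ttrans = 1 ms, RTT = 20 ms (= 2 * Tprop, Tprop = 10 ms)
Cycle time = Ttrans + RTT = 1 + 20 = 21 ms (first packet sent until its ACK returns)
W * Ttrans = 8 * 1 = 8 ms of sending per cycle
W * Ttrans / (Ttrans + RTT) = 8 / 21 = 0.380952
U = min(1, 0.380952) = 0.380952
U% = 38.10%

38.10


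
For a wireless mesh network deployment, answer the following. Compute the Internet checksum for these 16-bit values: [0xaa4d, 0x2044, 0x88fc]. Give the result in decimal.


Given words: [0xaa4d, 0x2044, 0x88fc]
Step 1: Sum all words
Raw sum = 43597 + 8260 + 35068 = 86925
Step 2: Fold carry: (21389 + 1) = 21390
One's complement = ~21390 & 0xFFFF = 44145

44145


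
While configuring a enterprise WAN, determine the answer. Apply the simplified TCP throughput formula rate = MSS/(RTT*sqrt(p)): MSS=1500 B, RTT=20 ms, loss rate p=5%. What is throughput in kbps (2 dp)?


Given: MSS = 1500 bytes, RTT = 20 ms, loss = 5%
RTT in seconds = 20 / 1000 = 0.02
Loss rate = 5% = 0.05
sqrt(loss) = sqrt(0.05) = 0.223606797750
Throughput (bytes/s) = 1500 / (0.02 * 0.223606797750) = 335410.1966
Throughput (kbps) = 335410.1966 * 8 / 1000 = 2683.281573 -> 2683.28 kbps (2 dp)

2683.28


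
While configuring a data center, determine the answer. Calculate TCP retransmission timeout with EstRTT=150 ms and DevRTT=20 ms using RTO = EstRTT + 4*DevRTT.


Given: EstRTT = 150 ms, DevRTT = 20 ms
Timeout = EstRTT + 4 * DevRTT
4 * DevRTT = 4 * 20 = 80
Timeout = 150 + 80 = 230 ms

230


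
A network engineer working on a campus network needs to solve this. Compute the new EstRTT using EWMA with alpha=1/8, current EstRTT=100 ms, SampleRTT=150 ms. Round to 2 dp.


Given: EstRTT = 100 ms, SampleRTT = 150 ms, alpha = 1/8
New EstRTT = (1 - alpha) * EstRTT + alpha * SampleRTT
(7/8) * 100 = 87.5
(1/8) * 150 = 18.75
New EstRTT = 87.5 + 18.75 = 106.25 ms -> 106.25 ms (2 dp)

106.25


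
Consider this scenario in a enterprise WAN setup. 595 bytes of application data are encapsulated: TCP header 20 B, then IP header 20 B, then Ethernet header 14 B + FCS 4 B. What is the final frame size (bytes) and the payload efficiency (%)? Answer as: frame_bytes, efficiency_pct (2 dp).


TCP segment = 595 + 20 = 615 B
IP packet = 615 + 20 = 635 B
Ethernet frame = 635 + 14 + 4 = 653 B
Efficiency = app / frame = 595 / 653 = 0.911179 = 91.1179% -> 91.12% (2 dp)

653, 91.12


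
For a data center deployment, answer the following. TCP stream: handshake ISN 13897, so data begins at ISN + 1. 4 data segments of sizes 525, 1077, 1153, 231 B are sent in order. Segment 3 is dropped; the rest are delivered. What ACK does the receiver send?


SYN uses sequence number 13897; first data byte = ISN + 1 = 13898.
Segment 1: SEQ = 13898, len = 525 B, covers [13898, 14422]
Segment 2: SEQ = 14423, len = 1077 B, covers [14423, 15499]
Segment 3: SEQ = 15500, len = 1153 B, covers [15500, 16652] [LOST]
Segment 4: SEQ = 16653, len = 231 B, covers [16653, 16883]
In-order data received: bytes [13898, 15499] (segments 1..2).
Segment 3 missing -> gap begins at byte 15500; later segments buffered out of order.
Cumulative ACK = next expected in-order byte = 13898 + 525 + 1077 = 15500

15500


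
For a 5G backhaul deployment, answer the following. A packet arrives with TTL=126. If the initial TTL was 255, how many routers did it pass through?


Given: initial TTL = 255, received TTL = 126
Hops = initial TTL - received TTL
Hops = 255 - 126 = 129

129


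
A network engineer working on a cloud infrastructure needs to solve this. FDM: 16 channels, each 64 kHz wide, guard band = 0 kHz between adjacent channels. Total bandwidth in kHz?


Given: 16 channels, 64 kHz each, guard = 0 kHz
Channel bandwidth = 16 * 64 = 1024 kHz
Guard bands = 15 gaps * 0 kHz = 0 kHz
Total = 1024 + 0 = 1024 kHz

1024


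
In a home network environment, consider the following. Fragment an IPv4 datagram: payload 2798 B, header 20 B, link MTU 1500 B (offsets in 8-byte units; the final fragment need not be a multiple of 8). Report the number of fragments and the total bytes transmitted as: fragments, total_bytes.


Max data per non-final fragment = floor((MTU - header)/8)*8 = floor((1500 - 20)/8)*8 = floor(1480/8)*8 = 1480 B
Final fragment needs no 8-byte alignment: it can carry up to MTU - header = 1480 B
Non-final fragments needed = ceil((payload - 1480) / 1480) = ceil(1318/1480) = ceil(0.8905) = 1
Number of fragments = 1 + 1 = 2
Fragment sizes (data): 1 * 1480 B + 1318 B (last, 1318 <= 1480 OK)
Total bytes sent = payload + n_frags * header = 2798 + 2*20 = 2798 + 40 = 2838 B

2, 2838


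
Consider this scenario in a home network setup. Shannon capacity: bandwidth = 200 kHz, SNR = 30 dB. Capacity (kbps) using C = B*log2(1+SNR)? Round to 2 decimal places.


Given: B = 200 kHz, SNR = 30 dB
SNR linear = 10^(30/10) = 1000
1 + SNR = 1001
log2(1001) = 9.9672262588
C = 200 * 1000 * 9.9672262588 = 1993445.2518 bps
C = 1993.445252 kbps -> 1993.45 kbps (2 dp)

1993.45


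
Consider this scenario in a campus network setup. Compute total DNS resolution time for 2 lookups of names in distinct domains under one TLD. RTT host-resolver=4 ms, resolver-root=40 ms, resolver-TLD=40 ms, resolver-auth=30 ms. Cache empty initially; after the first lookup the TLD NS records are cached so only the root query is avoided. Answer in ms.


Lookup 1 (cold cache): local + root + TLD + auth = 4 + 40 + 40 + 30 = 114 ms
Lookups 2..2 (TLD NS cached -> skip root; new domain -> still ask TLD and auth): local + TLD + auth = 4 + 40 + 30 = 74 ms each
Remaining 1 lookups: 1 * 74 = 74 ms
Total = 114 + 74 = 188 ms

188


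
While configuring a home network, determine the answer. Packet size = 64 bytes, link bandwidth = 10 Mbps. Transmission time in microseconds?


Given: packet = 64 bytes, bandwidth = 10 Mbps
Packet in bits = 64 * 8 = 512 bits
Bandwidth = 10 * 10^6 = 10000000 bps
Time = 512 / 10000000 seconds
Time in us = 512 * 10^6 / 10000000 = 51.2

51.2


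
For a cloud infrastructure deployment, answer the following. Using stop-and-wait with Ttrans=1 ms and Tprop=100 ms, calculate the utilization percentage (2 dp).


Given: Ttrans = 1 ms, Tprop = 100 ms
RTT = 2 * Tprop = 2 * 100 = 200 ms
U = Ttrans / (Ttrans + RTT)
U = 1 / (1 + 200)
U = 1 / 201 = 0.004975
U% = 0.50%

0.50


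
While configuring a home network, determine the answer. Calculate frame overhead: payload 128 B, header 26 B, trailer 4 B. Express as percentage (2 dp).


Given: payload = 128 B, header = 26 B, trailer = 4 B
Overhead bytes = header + trailer = 26 + 4 = 30
Total frame = payload + overhead = 128 + 30 = 158
Overhead % = 30 / 158 * 100 = 18.9873% -> 18.99% (2 dp)

18.99


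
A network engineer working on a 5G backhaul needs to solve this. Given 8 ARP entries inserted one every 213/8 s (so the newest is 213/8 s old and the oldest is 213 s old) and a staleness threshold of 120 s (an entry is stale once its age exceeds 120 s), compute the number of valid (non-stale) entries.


Ages are k * 213/8 s for k = 1..8 (spacing = 26.6250 s).
Entry k is valid iff k * 213/8 <= 120 iff k <= 8 * 120 / 213 = 4.5070
n_valid = floor(4.5070) = 4
(n_stale = 8 - 4 = 4)

4


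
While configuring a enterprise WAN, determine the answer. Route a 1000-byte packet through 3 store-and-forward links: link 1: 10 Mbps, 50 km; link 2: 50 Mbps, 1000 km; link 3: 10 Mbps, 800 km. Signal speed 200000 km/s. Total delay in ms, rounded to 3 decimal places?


Packet = 1000 bytes = 8000 bits. Store-and-forward: sum (t_trans + t_prop) per link.
Link 1: t_trans = 8000/(10*10^6) s = 0.8000 ms; t_prop = 50/200000 s = 0.2500 ms; subtotal = 1.0500 ms
Link 2: t_trans = 8000/(50*10^6) s = 0.1600 ms; t_prop = 1000/200000 s = 5.0000 ms; subtotal = 5.1600 ms
Link 3: t_trans = 8000/(10*10^6) s = 0.8000 ms; t_prop = 800/200000 s = 4.0000 ms; subtotal = 4.8000 ms
End-to-end = 1.0500 + 5.1600 + 4.8000 = 11.0100 ms -> 11.010 ms (3 dp)

11.010


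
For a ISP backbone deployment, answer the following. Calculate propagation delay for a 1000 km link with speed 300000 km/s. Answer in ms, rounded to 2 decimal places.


Given: distance = 1000 km, speed = 300000 km/s
Delay = distance / speed = 1000 / 300000 seconds
Delay in ms = 1000 * 1000 / 300000
Delay = 3.3333 ms
Rounded to 2 dp = 3.33 ms

3.33


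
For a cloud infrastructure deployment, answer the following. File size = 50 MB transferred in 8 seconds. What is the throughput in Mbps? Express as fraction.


Given: file = 50 MB, time = 8 s
File in Mb = 50 * 8 = 400 Mb
Throughput = 400 / 8 Mbps
Throughput = 50 Mbps

50


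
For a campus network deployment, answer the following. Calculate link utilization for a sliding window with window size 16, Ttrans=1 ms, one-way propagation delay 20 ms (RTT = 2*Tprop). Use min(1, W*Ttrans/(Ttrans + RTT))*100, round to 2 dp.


Given: W = 16, Ttrans = 1 ms, RTT = 40 ms (= 2 * Tprop, Tprop = 20 ms)
Cycle time = Ttrans + RTT = 1 + 40 = 41 ms (first packet sent until its ACK returns)
W * Ttrans = 16 * 1 = 16 ms of sending per cycle
W * Ttrans / (Ttrans + RTT) = 16 / 41 = 0.390244
U = min(1, 0.390244) = 0.390244
U% = 39.02%

39.02


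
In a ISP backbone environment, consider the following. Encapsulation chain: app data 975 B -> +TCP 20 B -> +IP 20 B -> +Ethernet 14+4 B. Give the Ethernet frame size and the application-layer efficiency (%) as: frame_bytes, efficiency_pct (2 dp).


TCP segment = 975 + 20 = 995 B
IP packet = 995 + 20 = 1015 B
Ethernet frame = 1015 + 14 + 4 = 1033 B
Efficiency = app / frame = 975 / 1033 = 0.943853 = 94.3853% -> 94.39% (2 dp)

1033, 94.39


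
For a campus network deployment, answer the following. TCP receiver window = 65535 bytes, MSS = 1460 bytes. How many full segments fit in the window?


Given: RWND = 65535 bytes, MSS = 1460 bytes
Full segments = floor(RWND / MSS)
Full segments = floor(65535 / 1460)
Full segments = floor(44.887) = 44

44


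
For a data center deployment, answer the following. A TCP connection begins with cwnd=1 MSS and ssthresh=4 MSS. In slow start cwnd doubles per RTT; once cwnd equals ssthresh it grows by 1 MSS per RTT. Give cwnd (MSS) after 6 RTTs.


RTT 0: cwnd = 1 MSS (initial)
RTT 1: cwnd = 2 MSS (slow start, doubled)
RTT 2: cwnd = 4 MSS (slow start, doubled)
RTT 3: cwnd = 5 MSS (congestion avoidance, +1)
RTT 4: cwnd = 6 MSS (congestion avoidance, +1)
RTT 5: cwnd = 7 MSS (congestion avoidance, +1)
RTT 6: cwnd = 8 MSS (congestion avoidance, +1)

8


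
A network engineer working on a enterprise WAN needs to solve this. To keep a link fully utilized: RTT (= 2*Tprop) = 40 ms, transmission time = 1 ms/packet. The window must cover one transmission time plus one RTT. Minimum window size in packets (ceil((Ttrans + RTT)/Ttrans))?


Given: Ttrans = 1 ms, RTT = 40 ms (= 2 * Tprop, Tprop = 20 ms)
Time until first ACK returns = Ttrans + RTT = 1 + 40 = 41 ms
Need W * Ttrans >= Ttrans + RTT  ->  W >= (Ttrans + RTT) / Ttrans
(Ttrans + RTT) / Ttrans = 41 / 1 = 41
W_min = ceil(41) = 41

41


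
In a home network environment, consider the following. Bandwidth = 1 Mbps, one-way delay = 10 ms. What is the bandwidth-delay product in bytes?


Given: bandwidth = 1 Mbps, delay = 10 ms
BDP in bits = 1 * 10^6 * 10 / 1000
BDP in bits = 10000
BDP in bytes = 10000 / 8 = 1250

1250


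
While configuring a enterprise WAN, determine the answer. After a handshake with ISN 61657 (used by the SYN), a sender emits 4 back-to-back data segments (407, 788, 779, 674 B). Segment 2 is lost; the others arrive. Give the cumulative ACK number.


SYN uses sequence number 61657; first data byte = ISN + 1 = 61658.
Segment 1: SEQ = 61658, len = 407 B, covers [61658, 62064]
Segment 2: SEQ = 62065, len = 788 B, covers [62065, 62852] [LOST]
Segment 3: SEQ = 62853, len = 779 B, covers [62853, 63631]
Segment 4: SEQ = 63632, len = 674 B, covers [63632, 64305]
In-order data received: bytes [61658, 62064] (segments 1..1).
Segment 2 missing -> gap begins at byte 62065; later segments buffered out of order.
Cumulative ACK = next expected in-order byte = 61658 + 407 = 62065

62065


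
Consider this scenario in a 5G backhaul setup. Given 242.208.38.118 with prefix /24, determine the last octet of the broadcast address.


Given: IP = 242.208.38.118, prefix = /24
Host bits = 32 - 24 = 8
Network last octet = 118 AND mask = 0
Host part size = 2^8 - 1 = 255
Broadcast last octet = 0 OR 255 = 255

255


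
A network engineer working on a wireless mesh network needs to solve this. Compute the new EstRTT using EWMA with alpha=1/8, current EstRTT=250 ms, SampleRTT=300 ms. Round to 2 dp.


Given: EstRTT = 250 ms, SampleRTT = 300 ms, alpha = 1/8
New EstRTT = (1 - alpha) * EstRTT + alpha * SampleRTT
(7/8) * 250 = 218.75
(1/8) * 300 = 37.5
New EstRTT = 218.75 + 37.5 = 256.25 ms -> 256.25 ms (2 dp)

256.25


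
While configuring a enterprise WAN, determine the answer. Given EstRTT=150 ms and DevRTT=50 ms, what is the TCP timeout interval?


Given: EstRTT = 150 ms, DevRTT = 50 ms
Timeout = EstRTT + 4 * DevRTT
4 * DevRTT = 4 * 50 = 200
Timeout = 150 + 200 = 350 ms

350


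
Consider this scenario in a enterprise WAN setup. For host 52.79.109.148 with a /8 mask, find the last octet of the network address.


Given: IP = 52.79.109.148, prefix = /8
Subnet mask = 255.0.0.0
Last octet of IP: 148
Last octet of mask: 0
Network last octet = 148 AND 0 = 0

0


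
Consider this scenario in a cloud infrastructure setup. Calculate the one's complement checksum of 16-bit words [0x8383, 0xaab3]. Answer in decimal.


Given words: [0x8383, 0xaab3]
Step 1: Sum all words
Raw sum = 33667 + 43699 = 77366
Step 2: Fold carry: (11830 + 1) = 11831
One's complement = ~11831 & 0xFFFF = 53704

53704


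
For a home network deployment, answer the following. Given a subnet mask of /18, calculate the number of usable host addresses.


Given: subnet mask /18
Host bits = 32 - 18 = 14
Total addresses = 2^14 = 16384
Usable hosts = 16384 - 2 (network + broadcast) = 16382

16382


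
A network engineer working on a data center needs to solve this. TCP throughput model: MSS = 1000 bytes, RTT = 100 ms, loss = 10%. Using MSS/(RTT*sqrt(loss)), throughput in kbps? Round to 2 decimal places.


Given: MSS = 1000 bytes, RTT = 100 ms, loss = 10%
RTT in seconds = 100 / 1000 = 0.1
Loss rate = 10% = 0.1
sqrt(loss) = sqrt(0.1) = 0.316227766017
Throughput (bytes/s) = 1000 / (0.1 * 0.316227766017) = 31622.7766
Throughput (kbps) = 31622.7766 * 8 / 1000 = 252.982213 -> 252.98 kbps (2 dp)

252.98


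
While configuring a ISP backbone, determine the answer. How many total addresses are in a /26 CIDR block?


Given: CIDR prefix /26
Host bits = 32 - 26 = 6
Total addresses = 2^6 = 64

64


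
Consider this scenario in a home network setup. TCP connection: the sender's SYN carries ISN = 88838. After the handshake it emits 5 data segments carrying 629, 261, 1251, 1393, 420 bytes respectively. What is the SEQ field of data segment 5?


The SYN occupies sequence number ISN = 88838, so the first data byte is ISN + 1 = 88839.
SEQ of data segment i = (ISN + 1) + sum of payload sizes of segments 1..i-1.
Segment 1: SEQ = 88839, payload = 629 bytes
Segment 2: SEQ = 89468, payload = 261 bytes
Segment 3: SEQ = 89729, payload = 1251 bytes
Segment 4: SEQ = 90980, payload = 1393 bytes
Segment 5: SEQ = 92373, payload = 420 bytes
SEQ of segment 5 = 88839 + 629 + 261 + 1251 + 1393 = 92373

92373


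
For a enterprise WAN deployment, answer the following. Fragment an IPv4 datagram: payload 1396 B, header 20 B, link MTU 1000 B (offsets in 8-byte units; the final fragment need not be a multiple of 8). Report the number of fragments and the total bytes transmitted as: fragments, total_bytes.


Max data per non-final fragment = floor((MTU - header)/8)*8 = floor((1000 - 20)/8)*8 = floor(980/8)*8 = 976 B
Final fragment needs no 8-byte alignment: it can carry up to MTU - header = 980 B
Non-final fragments needed = ceil((payload - 980) / 976) = ceil(416/976) = ceil(0.4262) = 1
Number of fragments = 1 + 1 = 2
Fragment sizes (data): 1 * 976 B + 420 B (last, 420 <= 980 OK)
Total bytes sent = payload + n_frags * header = 1396 + 2*20 = 1396 + 40 = 1436 B

2, 1436


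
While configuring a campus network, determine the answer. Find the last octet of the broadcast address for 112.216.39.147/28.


Given: IP = 112.216.39.147, prefix = /28
Host bits = 32 - 28 = 4
Network last octet = 147 AND mask = 144
Host part size = 2^4 - 1 = 15
Broadcast last octet = 144 OR 15 = 159

159


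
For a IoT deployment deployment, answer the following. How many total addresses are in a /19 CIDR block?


Given: CIDR prefix /19
Host bits = 32 - 19 = 13
Total addresses = 2^13 = 8192

8192


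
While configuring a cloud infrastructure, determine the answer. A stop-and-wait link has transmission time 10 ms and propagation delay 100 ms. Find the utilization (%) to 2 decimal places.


Given: Ttrans = 10 ms, Tprop = 100 ms
RTT = 2 * Tprop = 2 * 100 = 200 ms
U = Ttrans / (Ttrans + RTT)
U = 10 / (10 + 200)
U = 10 / 210 = 0.047619
U% = 4.76%

4.76


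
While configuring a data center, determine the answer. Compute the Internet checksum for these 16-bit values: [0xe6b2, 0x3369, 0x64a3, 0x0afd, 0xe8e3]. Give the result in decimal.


Given words: [0xe6b2, 0x3369, 0x64a3, 0x0afd, 0xe8e3]
Step 1: Sum all words
Raw sum = 59058 + 13161 + 25763 + 2813 + 59619 = 160414
Step 2: Fold carry: (29342 + 2) = 29344
One's complement = ~29344 & 0xFFFF = 36191

36191


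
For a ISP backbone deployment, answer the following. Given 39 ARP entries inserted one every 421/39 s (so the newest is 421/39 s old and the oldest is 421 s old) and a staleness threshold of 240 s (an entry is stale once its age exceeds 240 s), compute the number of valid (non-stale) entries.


Ages are k * 421/39 s for k = 1..39 (spacing = 10.7949 s).
Entry k is valid iff k * 421/39 <= 240 iff k <= 39 * 240 / 421 = 22.2328
n_valid = floor(22.2328) = 22
(n_stale = 39 - 22 = 17)

22


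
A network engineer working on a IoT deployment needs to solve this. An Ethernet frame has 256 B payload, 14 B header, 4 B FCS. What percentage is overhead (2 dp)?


Given: payload = 256 B, header = 14 B, trailer = 4 B
Overhead bytes = header + trailer = 14 + 4 = 18
Total frame = payload + overhead = 256 + 18 = 274
Overhead % = 18 / 274 * 100 = 6.5693% -> 6.57% (2 dp)

6.57


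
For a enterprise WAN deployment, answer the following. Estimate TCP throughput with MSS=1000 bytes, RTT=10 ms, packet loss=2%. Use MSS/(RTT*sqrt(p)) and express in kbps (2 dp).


Given: MSS = 1000 bytes, RTT = 10 ms, loss = 2%
RTT in seconds = 10 / 1000 = 0.01
Loss rate = 2% = 0.02
sqrt(loss) = sqrt(0.02) = 0.141421356237
Throughput (bytes/s) = 1000 / (0.01 * 0.141421356237) = 707106.7812
Throughput (kbps) = 707106.7812 * 8 / 1000 = 5656.854249 -> 5656.85 kbps (2 dp)

5656.85


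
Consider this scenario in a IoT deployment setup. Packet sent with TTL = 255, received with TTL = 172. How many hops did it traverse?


Given: initial TTL = 255, received TTL = 172
Hops = initial TTL - received TTL
Hops = 255 - 172 = 83

83


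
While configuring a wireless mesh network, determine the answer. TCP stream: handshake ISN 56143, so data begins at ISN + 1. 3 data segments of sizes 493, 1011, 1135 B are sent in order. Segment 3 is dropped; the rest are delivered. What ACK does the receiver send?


SYN uses sequence number 56143; first data byte = ISN + 1 = 56144.
Segment 1: SEQ = 56144, len = 493 B, covers [56144, 56636]
Segment 2: SEQ = 56637, len = 1011 B, covers [56637, 57647]
Segment 3: SEQ = 57648, len = 1135 B, covers [57648, 58782] [LOST]
In-order data received: bytes [56144, 57647] (segments 1..2).
Segment 3 missing -> gap begins at byte 57648.
Cumulative ACK = next expected in-order byte = 56144 + 493 + 1011 = 57648

57648
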